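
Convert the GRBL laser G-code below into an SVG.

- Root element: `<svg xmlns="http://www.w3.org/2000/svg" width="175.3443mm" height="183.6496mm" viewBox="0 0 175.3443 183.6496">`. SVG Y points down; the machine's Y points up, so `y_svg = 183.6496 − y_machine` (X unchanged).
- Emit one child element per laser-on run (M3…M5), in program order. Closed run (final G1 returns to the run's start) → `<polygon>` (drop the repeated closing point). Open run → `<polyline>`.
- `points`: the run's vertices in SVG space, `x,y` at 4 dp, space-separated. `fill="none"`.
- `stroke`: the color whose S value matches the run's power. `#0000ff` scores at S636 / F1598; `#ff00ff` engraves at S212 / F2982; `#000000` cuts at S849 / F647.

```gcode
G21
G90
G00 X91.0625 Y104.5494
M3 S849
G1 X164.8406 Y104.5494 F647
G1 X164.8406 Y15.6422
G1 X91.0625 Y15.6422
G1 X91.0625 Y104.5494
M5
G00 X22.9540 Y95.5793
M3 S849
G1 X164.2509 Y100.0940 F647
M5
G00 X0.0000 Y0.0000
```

<svg xmlns="http://www.w3.org/2000/svg" width="175.3443mm" height="183.6496mm" viewBox="0 0 175.3443 183.6496">
  <polygon points="91.0625,79.1002 164.8406,79.1002 164.8406,168.0074 91.0625,168.0074" fill="none" stroke="#000000"/>
  <polyline points="22.9540,88.0703 164.2509,83.5556" fill="none" stroke="#000000"/>
</svg>

y_svg = 183.6496 − y_m. Every run uses S849, so all elements get stroke `#000000` (cut).

[1] closed run; points: 91.0625,79.1002 164.8406,79.1002 164.8406,168.0074 91.0625,168.0074

[2] open run; points: 22.9540,88.0703 164.2509,83.5556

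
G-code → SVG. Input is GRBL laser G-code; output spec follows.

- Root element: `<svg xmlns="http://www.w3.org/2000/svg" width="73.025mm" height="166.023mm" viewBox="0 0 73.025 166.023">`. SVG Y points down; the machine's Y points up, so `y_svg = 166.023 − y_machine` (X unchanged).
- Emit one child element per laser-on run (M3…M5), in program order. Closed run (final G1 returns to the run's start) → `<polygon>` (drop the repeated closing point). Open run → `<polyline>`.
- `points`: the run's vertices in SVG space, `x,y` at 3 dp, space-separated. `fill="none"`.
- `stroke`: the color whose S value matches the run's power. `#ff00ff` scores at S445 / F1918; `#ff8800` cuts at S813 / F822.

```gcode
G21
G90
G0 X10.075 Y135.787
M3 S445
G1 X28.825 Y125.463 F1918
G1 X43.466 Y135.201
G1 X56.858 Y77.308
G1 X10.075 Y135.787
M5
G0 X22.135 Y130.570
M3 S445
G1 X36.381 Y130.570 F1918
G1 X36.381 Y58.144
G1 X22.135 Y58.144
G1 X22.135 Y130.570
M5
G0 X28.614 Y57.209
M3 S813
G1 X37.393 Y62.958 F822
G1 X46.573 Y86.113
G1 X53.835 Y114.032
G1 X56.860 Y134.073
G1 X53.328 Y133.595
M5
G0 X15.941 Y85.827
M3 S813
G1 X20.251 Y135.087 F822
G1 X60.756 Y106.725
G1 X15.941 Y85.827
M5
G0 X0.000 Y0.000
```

y_svg = 166.023 − y_m.

[1] S445→`#ff00ff` (score); closed run; points: 10.075,30.236 28.825,40.560 43.466,30.822 56.858,88.715

[2] S445→`#ff00ff` (score); closed run; points: 22.135,35.453 36.381,35.453 36.381,107.879 22.135,107.879

[3] S813→`#ff8800` (cut); open run; points: 28.614,108.814 37.393,103.065 46.573,79.910 53.835,51.991 56.860,31.950 53.328,32.428

[4] S813→`#ff8800` (cut); closed run; points: 15.941,80.196 20.251,30.936 60.756,59.298

<svg xmlns="http://www.w3.org/2000/svg" width="73.025mm" height="166.023mm" viewBox="0 0 73.025 166.023">
  <polygon points="10.075,30.236 28.825,40.560 43.466,30.822 56.858,88.715" fill="none" stroke="#ff00ff"/>
  <polygon points="22.135,35.453 36.381,35.453 36.381,107.879 22.135,107.879" fill="none" stroke="#ff00ff"/>
  <polyline points="28.614,108.814 37.393,103.065 46.573,79.910 53.835,51.991 56.860,31.950 53.328,32.428" fill="none" stroke="#ff8800"/>
  <polygon points="15.941,80.196 20.251,30.936 60.756,59.298" fill="none" stroke="#ff8800"/>
</svg>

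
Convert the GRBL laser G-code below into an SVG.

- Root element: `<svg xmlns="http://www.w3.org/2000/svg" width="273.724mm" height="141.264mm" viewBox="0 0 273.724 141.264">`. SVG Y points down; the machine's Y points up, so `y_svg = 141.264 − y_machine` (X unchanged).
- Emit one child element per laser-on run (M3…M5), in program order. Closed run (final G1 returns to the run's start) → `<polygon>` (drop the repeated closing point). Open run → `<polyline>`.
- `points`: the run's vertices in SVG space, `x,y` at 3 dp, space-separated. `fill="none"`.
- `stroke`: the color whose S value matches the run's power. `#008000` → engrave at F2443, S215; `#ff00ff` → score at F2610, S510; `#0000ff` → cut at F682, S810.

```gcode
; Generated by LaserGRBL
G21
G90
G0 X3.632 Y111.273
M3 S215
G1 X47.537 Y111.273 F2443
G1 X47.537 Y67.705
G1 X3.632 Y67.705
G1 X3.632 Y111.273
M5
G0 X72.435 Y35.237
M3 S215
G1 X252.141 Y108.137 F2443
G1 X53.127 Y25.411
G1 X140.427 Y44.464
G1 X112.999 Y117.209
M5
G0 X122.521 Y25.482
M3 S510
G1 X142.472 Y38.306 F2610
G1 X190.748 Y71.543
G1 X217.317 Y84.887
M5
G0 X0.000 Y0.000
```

Machine Y-up, SVG Y-down with viewBox height 141.264, so y_svg = 141.264 − y_machine; X carries over.

Run 1: S215 ⇒ engrave layer `#008000`. The run returns to its start, so emit a `<polygon>` with points (Y-flipped): 3.632,29.991 47.537,29.991 47.537,73.559 3.632,73.559.

Run 2: S215 ⇒ engrave layer `#008000`. The run is open, so emit a `<polyline>` with points (Y-flipped): 72.435,106.027 252.141,33.127 53.127,115.853 140.427,96.800 112.999,24.055.

Run 3: S510 ⇒ score layer `#ff00ff`. The run is open, so emit a `<polyline>` with points (Y-flipped): 122.521,115.782 142.472,102.958 190.748,69.721 217.317,56.377.

<svg xmlns="http://www.w3.org/2000/svg" width="273.724mm" height="141.264mm" viewBox="0 0 273.724 141.264">
  <polygon points="3.632,29.991 47.537,29.991 47.537,73.559 3.632,73.559" fill="none" stroke="#008000"/>
  <polyline points="72.435,106.027 252.141,33.127 53.127,115.853 140.427,96.800 112.999,24.055" fill="none" stroke="#008000"/>
  <polyline points="122.521,115.782 142.472,102.958 190.748,69.721 217.317,56.377" fill="none" stroke="#ff00ff"/>
</svg>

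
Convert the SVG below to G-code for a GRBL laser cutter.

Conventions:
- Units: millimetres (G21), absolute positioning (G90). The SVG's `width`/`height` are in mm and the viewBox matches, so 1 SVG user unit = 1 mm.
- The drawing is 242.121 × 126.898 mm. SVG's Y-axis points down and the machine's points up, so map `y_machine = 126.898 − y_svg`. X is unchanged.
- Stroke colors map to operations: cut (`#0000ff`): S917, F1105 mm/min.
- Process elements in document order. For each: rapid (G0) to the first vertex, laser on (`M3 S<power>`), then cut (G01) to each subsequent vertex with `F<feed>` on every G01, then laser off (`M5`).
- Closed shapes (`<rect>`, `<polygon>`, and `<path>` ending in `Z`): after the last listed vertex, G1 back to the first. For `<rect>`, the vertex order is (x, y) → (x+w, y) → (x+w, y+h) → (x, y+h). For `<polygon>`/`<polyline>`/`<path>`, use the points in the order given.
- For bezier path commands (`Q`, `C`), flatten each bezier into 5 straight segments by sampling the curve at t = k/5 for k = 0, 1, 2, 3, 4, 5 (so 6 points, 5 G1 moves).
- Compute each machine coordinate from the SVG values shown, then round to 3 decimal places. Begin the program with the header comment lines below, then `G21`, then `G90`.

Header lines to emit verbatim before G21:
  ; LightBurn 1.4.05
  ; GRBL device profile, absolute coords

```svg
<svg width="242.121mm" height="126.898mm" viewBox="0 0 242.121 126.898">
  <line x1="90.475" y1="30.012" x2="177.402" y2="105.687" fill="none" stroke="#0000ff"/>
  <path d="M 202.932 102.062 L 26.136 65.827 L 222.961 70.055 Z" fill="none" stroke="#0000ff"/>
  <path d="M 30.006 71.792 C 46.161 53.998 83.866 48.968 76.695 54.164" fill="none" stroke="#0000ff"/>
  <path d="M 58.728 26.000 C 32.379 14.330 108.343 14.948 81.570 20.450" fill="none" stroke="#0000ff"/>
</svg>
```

; LightBurn 1.4.05
; GRBL device profile, absolute coords
G21
G90
G0 X90.475 Y96.886
M3 S917
G01 X177.402 Y21.211 F1105
M5
G0 X202.932 Y24.836
M3 S917
G01 X26.136 Y61.071 F1105
G01 X222.961 Y56.843 F1105
G01 X202.932 Y24.836 F1105
M5
G0 X30.006 Y55.106
M3 S917
G01 X41.754 Y64.271 F1105
G01 X55.485 Y70.495 F1105
G01 X68.011 Y73.898 F1105
G01 X76.144 Y74.604 F1105
G01 X76.695 Y72.734 F1105
M5
G0 X58.728 Y100.898
M3 S917
G01 X53.556 Y106.485 F1105
G01 X63.096 Y109.478 F1105
G01 X77.507 Y110.232 F1105
G01 X86.946 Y109.104 F1105
G01 X81.570 Y106.448 F1105
M5

Since the viewBox matches the mm dimensions, user units are millimetres directly. The only transform is the Y-flip y_m = 126.898 − y_svg.

Shape 1 is a line segment drawn with `<line>`. Its stroke #0000ff means cut at S917, F1105. After flipping Y the toolpath is (90.475,96.886) → (177.402,21.211).

Shape 2 is a closed polygon drawn with `<path>`. Its stroke #0000ff means cut at S917, F1105. After flipping Y the toolpath is (202.932,24.836) → (26.136,61.071) → (222.961,56.843) → (202.932,24.836), returning to the start.

Shape 3 is a cubic bezier drawn with `<path>`. Its stroke #0000ff means cut at S917, F1105. After flipping Y the toolpath is (30.006,55.106) → (41.754,64.271) → (55.485,70.495) → (68.011,73.898) → (76.144,74.604) → (76.695,72.734).

Shape 4 is a cubic bezier drawn with `<path>`. Its stroke #0000ff means cut at S917, F1105. After flipping Y the toolpath is (58.728,100.898) → (53.556,106.485) → (63.096,109.478) → (77.507,110.232) → (86.946,109.104) → (81.570,106.448).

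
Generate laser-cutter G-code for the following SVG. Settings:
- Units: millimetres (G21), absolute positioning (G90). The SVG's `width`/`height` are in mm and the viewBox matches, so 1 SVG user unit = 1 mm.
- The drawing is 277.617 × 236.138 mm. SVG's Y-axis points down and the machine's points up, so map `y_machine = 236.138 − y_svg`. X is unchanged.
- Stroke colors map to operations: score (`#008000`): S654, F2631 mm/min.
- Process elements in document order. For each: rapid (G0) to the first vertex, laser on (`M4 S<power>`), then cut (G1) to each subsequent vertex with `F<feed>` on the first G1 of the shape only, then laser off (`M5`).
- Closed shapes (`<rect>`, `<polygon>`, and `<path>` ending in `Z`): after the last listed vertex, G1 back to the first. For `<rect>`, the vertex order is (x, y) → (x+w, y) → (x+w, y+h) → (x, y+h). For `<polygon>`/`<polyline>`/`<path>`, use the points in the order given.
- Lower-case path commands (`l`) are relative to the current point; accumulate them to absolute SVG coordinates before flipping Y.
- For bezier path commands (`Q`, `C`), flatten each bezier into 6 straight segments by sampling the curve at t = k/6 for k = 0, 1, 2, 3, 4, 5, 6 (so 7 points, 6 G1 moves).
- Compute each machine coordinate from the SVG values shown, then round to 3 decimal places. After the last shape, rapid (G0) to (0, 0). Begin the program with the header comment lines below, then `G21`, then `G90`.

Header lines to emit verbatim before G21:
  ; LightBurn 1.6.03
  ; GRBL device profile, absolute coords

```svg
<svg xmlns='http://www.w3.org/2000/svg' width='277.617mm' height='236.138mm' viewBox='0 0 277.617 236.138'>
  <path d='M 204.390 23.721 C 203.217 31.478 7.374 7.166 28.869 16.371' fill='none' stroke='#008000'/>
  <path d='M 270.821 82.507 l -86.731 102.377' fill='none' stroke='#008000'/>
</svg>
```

Since the viewBox matches the mm dimensions, user units are millimetres directly. The only transform is the Y-flip y_m = 236.138 − y_svg.

Shape 1 is a cubic bezier drawn with `<path>`. Its stroke #008000 means score at S654, F2631. After flipping Y the toolpath is (204.390,212.417) → (189.488,210.907) → (153.587,212.921) → (108.129,216.635) → (64.560,220.229) → (34.326,221.880) → (28.869,219.767).

Shape 2 is a line segment drawn with `<path>`. Its stroke #008000 means score at S654, F2631. After flipping Y the toolpath is (270.821,153.631) → (184.090,51.254).

; LightBurn 1.6.03
; GRBL device profile, absolute coords
G21
G90
G0 X204.390 Y212.417
M4 S654
G1 X189.488 Y210.907 F2631
G1 X153.587 Y212.921
G1 X108.129 Y216.635
G1 X64.560 Y220.229
G1 X34.326 Y221.880
G1 X28.869 Y219.767
M5
G0 X270.821 Y153.631
M4 S654
G1 X184.090 Y51.254 F2631
M5
G0 X0.000 Y0.000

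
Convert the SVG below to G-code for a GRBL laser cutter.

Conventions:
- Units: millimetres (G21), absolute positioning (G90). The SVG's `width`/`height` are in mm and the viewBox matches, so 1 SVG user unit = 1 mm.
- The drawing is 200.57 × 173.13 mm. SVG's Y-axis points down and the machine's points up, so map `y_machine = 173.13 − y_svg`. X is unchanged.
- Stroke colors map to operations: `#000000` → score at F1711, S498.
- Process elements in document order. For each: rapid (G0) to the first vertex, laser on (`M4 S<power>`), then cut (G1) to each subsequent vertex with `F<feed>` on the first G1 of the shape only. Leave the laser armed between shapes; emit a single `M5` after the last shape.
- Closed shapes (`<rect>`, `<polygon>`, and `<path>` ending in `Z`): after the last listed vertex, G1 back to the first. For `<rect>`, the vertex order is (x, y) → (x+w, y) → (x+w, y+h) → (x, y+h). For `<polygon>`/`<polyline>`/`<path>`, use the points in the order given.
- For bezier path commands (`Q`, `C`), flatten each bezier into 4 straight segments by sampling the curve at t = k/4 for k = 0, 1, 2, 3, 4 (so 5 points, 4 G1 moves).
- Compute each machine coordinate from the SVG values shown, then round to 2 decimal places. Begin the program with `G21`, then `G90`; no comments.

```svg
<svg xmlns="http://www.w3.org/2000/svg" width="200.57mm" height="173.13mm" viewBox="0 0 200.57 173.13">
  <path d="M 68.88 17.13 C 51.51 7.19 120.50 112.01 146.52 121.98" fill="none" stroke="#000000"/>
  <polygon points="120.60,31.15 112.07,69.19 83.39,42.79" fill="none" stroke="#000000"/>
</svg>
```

G21
G90
G0 X68.88 Y156.00
M4 S498
G1 X70.02 Y145.21 F1711
G1 X91.43 Y111.04
G1 X120.97 Y73.14
G1 X146.52 Y51.15
G0 X120.60 Y141.98
M4 S498
G1 X112.07 Y103.94 F1711
G1 X83.39 Y130.34
G1 X120.60 Y141.98
M5

viewBox `0 0 200.57 173.13` with mm width/height → 1 unit = 1 mm. Flip: y_m = 173.13 − y_svg.

**Shape 1** — `<path>` cubic bezier, stroke `#000000` → score (S498, F1711). Control points (SVG): P0=(68.88,17.13), P1=(51.51,7.19), P2=(120.50,112.01), P3=(146.52,121.98); sampled at t=k/4. Machine vertices: (68.88,156.00) → (70.02,145.21) → (91.43,111.04) → (120.97,73.14) → (146.52,51.15). Open path.

**Shape 2** — `<polygon>` regular polygon, stroke `#000000` → score (S498, F1711). Machine vertices: (120.60,141.98) → (112.07,103.94) → (83.39,130.34) → (120.60,141.98). Closed: final G1 returns to the first vertex.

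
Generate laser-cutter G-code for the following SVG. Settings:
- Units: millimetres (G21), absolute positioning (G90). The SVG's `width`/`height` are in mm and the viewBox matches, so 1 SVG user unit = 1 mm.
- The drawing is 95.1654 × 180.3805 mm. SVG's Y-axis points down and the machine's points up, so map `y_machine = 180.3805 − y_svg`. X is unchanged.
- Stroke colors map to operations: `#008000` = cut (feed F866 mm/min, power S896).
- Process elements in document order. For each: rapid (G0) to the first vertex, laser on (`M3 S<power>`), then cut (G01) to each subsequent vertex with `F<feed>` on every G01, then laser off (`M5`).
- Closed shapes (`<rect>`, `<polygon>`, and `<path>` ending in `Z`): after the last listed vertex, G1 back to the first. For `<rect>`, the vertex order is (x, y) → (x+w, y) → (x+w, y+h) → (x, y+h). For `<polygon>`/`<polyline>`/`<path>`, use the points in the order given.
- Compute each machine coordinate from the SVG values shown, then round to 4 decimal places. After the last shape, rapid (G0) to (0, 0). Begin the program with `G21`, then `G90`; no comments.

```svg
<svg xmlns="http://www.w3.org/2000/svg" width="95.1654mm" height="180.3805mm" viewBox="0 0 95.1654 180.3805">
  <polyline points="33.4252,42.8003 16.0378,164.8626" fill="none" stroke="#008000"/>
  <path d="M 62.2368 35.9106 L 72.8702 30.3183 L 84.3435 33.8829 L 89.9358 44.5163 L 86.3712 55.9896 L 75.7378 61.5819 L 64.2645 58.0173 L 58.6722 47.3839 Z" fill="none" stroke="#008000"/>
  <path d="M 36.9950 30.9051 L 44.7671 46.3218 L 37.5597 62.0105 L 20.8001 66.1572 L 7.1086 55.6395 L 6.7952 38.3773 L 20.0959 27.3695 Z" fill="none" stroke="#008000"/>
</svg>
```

G21
G90
G0 X33.4252 Y137.5802
M3 S896
G01 X16.0378 Y15.5179 F866
M5
G0 X62.2368 Y144.4699
M3 S896
G01 X72.8702 Y150.0622 F866
G01 X84.3435 Y146.4976 F866
G01 X89.9358 Y135.8642 F866
G01 X86.3712 Y124.3909 F866
G01 X75.7378 Y118.7986 F866
G01 X64.2645 Y122.3632 F866
G01 X58.6722 Y132.9966 F866
G01 X62.2368 Y144.4699 F866
M5
G0 X36.9950 Y149.4754
M3 S896
G01 X44.7671 Y134.0587 F866
G01 X37.5597 Y118.3700 F866
G01 X20.8001 Y114.2233 F866
G01 X7.1086 Y124.7410 F866
G01 X6.7952 Y142.0032 F866
G01 X20.0959 Y153.0110 F866
G01 X36.9950 Y149.4754 F866
M5
G0 X0.0000 Y0.0000

viewBox `0 0 95.1654 180.3805` with mm width/height → 1 unit = 1 mm. Flip: y_m = 180.3805 − y_svg.

**Shape 1** — `<polyline>` line segment, stroke `#008000` → cut (S896, F866). Machine vertices: (33.4252,137.5802) → (16.0378,15.5179). Open path.

**Shape 2** — `<path>` regular polygon, stroke `#008000` → cut (S896, F866). Machine vertices: (62.2368,144.4699) → (72.8702,150.0622) → (84.3435,146.4976) → (89.9358,135.8642) → (86.3712,124.3909) → (75.7378,118.7986) → (64.2645,122.3632) → (58.6722,132.9966) → (62.2368,144.4699). Closed: final G1 returns to the first vertex.

**Shape 3** — `<path>` regular polygon, stroke `#008000` → cut (S896, F866). Machine vertices: (36.9950,149.4754) → (44.7671,134.0587) → (37.5597,118.3700) → (20.8001,114.2233) → (7.1086,124.7410) → (6.7952,142.0032) → (20.0959,153.0110) → (36.9950,149.4754). Closed: final G1 returns to the first vertex.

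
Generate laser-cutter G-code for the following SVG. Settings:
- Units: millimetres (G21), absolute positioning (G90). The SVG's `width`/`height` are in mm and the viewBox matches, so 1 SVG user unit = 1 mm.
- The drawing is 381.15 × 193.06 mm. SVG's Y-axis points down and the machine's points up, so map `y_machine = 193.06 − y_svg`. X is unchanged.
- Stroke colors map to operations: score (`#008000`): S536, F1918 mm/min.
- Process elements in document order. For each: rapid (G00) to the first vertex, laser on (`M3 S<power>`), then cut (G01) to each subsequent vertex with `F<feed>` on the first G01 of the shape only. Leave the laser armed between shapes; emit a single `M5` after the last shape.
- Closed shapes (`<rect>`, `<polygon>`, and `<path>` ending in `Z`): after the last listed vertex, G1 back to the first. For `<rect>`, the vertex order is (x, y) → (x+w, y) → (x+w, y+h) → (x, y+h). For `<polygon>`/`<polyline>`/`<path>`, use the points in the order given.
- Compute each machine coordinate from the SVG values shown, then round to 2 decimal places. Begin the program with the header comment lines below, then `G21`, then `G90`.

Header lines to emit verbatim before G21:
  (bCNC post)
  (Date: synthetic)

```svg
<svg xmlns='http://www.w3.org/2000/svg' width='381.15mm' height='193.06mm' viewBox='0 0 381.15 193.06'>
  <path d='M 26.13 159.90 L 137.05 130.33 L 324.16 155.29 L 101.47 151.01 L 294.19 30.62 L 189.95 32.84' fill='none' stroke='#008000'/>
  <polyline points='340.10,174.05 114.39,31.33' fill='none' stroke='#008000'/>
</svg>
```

(bCNC post)
(Date: synthetic)
G21
G90
G00 X26.13 Y33.16
M3 S536
G01 X137.05 Y62.73 F1918
G01 X324.16 Y37.77
G01 X101.47 Y42.05
G01 X294.19 Y162.44
G01 X189.95 Y160.22
G00 X340.10 Y19.01
M3 S536
G01 X114.39 Y161.73 F1918
M5

Since the viewBox matches the mm dimensions, user units are millimetres directly. The only transform is the Y-flip y_m = 193.06 − y_svg.

Shape 1 is a open polyline drawn with `<path>`. Its stroke #008000 means score at S536, F1918. After flipping Y the toolpath is (26.13,33.16) → (137.05,62.73) → (324.16,37.77) → (101.47,42.05) → (294.19,162.44) → (189.95,160.22).

Shape 2 is a line segment drawn with `<polyline>`. Its stroke #008000 means score at S536, F1918. After flipping Y the toolpath is (340.10,19.01) → (114.39,161.73).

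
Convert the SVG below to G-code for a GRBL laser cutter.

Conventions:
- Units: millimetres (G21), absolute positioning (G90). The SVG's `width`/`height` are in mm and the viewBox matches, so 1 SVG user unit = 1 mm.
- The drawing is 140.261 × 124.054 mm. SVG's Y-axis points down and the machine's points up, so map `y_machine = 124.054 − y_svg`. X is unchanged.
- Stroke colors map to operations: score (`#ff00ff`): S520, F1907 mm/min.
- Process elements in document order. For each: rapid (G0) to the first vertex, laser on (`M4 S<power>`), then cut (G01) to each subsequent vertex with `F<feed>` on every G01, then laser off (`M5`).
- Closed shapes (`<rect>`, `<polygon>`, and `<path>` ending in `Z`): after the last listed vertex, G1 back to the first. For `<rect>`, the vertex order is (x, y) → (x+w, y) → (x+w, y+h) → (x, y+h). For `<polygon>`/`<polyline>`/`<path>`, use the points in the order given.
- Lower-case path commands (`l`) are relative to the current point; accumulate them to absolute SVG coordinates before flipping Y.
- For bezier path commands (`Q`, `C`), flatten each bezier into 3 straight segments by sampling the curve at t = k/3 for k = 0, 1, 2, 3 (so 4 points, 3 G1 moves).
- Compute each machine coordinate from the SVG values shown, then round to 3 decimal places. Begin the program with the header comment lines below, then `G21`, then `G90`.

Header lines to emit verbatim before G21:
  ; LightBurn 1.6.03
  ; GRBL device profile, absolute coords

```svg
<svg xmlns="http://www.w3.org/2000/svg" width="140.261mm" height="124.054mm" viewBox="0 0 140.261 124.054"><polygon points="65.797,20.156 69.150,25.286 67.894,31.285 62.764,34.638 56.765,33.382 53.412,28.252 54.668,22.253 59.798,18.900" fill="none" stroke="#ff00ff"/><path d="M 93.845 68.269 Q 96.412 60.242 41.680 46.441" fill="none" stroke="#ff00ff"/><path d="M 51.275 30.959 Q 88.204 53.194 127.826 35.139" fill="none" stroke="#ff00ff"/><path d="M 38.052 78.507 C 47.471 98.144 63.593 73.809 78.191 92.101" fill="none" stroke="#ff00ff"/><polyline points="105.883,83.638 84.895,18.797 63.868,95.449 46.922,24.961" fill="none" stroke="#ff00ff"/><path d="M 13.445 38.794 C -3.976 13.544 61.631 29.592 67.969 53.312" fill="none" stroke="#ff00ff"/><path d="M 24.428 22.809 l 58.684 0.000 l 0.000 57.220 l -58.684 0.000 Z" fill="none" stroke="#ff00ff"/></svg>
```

1 u = 1 mm; y_m = 124.054 − y.

[1] `<polygon>` regular polygon, #ff00ff→score S520 F1907: (65.797,103.898) → (69.150,98.768) → (67.894,92.769) → (62.764,89.416) → (56.765,90.672) → (53.412,95.802) → (54.668,101.801) → (59.798,105.154) → (65.797,103.898) (closed)

[2] `<path>` quadratic bezier, #ff00ff→score S520 F1907: (93.845,55.785) → (89.190,61.778) → (71.801,69.054) → (41.680,77.613)

[3] `<path>` quadratic bezier, #ff00ff→score S520 F1907: (51.275,93.095) → (76.194,82.748) → (101.711,81.355) → (127.826,88.915)

[4] `<path>` cubic bezier, #ff00ff→score S520 F1907: (38.052,45.547) → (49.401,37.360) → (63.390,39.243) → (78.191,31.953)

[5] `<polyline>` open polyline, #ff00ff→score S520 F1907: (105.883,40.416) → (84.895,105.257) → (63.868,28.605) → (46.922,99.093)

[6] `<path>` cubic bezier, #ff00ff→score S520 F1907: (13.445,85.260) → (18.430,97.989) → (47.145,90.659) → (67.969,70.742)

[7] `<path>` rectangle, #ff00ff→score S520 F1907: (24.428,101.245) → (83.112,101.245) → (83.112,44.025) → (24.428,44.025) → (24.428,101.245) (closed)

; LightBurn 1.6.03
; GRBL device profile, absolute coords
G21
G90
G0 X65.797 Y103.898
M4 S520
G01 X69.150 Y98.768 F1907
G01 X67.894 Y92.769 F1907
G01 X62.764 Y89.416 F1907
G01 X56.765 Y90.672 F1907
G01 X53.412 Y95.802 F1907
G01 X54.668 Y101.801 F1907
G01 X59.798 Y105.154 F1907
G01 X65.797 Y103.898 F1907
M5
G0 X93.845 Y55.785
M4 S520
G01 X89.190 Y61.778 F1907
G01 X71.801 Y69.054 F1907
G01 X41.680 Y77.613 F1907
M5
G0 X51.275 Y93.095
M4 S520
G01 X76.194 Y82.748 F1907
G01 X101.711 Y81.355 F1907
G01 X127.826 Y88.915 F1907
M5
G0 X38.052 Y45.547
M4 S520
G01 X49.401 Y37.360 F1907
G01 X63.390 Y39.243 F1907
G01 X78.191 Y31.953 F1907
M5
G0 X105.883 Y40.416
M4 S520
G01 X84.895 Y105.257 F1907
G01 X63.868 Y28.605 F1907
G01 X46.922 Y99.093 F1907
M5
G0 X13.445 Y85.260
M4 S520
G01 X18.430 Y97.989 F1907
G01 X47.145 Y90.659 F1907
G01 X67.969 Y70.742 F1907
M5
G0 X24.428 Y101.245
M4 S520
G01 X83.112 Y101.245 F1907
G01 X83.112 Y44.025 F1907
G01 X24.428 Y44.025 F1907
G01 X24.428 Y101.245 F1907
M5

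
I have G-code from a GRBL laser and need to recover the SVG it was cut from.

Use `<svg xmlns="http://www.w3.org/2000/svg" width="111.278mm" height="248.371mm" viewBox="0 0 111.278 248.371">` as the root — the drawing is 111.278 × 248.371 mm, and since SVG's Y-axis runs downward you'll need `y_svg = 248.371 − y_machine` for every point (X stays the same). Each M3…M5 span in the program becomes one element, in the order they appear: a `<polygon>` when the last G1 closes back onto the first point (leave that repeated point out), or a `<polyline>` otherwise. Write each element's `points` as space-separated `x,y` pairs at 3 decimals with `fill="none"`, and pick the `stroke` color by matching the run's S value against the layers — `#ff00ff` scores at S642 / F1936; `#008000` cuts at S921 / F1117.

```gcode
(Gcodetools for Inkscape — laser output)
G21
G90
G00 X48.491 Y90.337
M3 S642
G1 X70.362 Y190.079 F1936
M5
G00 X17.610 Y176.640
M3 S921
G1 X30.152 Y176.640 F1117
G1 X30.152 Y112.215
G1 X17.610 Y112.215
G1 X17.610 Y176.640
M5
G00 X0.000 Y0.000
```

<svg xmlns="http://www.w3.org/2000/svg" width="111.278mm" height="248.371mm" viewBox="0 0 111.278 248.371">
  <polyline points="48.491,158.034 70.362,58.292" fill="none" stroke="#ff00ff"/>
  <polygon points="17.610,71.731 30.152,71.731 30.152,136.156 17.610,136.156" fill="none" stroke="#008000"/>
</svg>

Machine Y-up, SVG Y-down with viewBox height 248.371, so y_svg = 248.371 − y_machine; X carries over.

Run 1: S642 ⇒ score layer `#ff00ff`. The run is open, so emit a `<polyline>` with points (Y-flipped): 48.491,158.034 70.362,58.292.

Run 2: S921 ⇒ cut layer `#008000`. The run returns to its start, so emit a `<polygon>` with points (Y-flipped): 17.610,71.731 30.152,71.731 30.152,136.156 17.610,136.156.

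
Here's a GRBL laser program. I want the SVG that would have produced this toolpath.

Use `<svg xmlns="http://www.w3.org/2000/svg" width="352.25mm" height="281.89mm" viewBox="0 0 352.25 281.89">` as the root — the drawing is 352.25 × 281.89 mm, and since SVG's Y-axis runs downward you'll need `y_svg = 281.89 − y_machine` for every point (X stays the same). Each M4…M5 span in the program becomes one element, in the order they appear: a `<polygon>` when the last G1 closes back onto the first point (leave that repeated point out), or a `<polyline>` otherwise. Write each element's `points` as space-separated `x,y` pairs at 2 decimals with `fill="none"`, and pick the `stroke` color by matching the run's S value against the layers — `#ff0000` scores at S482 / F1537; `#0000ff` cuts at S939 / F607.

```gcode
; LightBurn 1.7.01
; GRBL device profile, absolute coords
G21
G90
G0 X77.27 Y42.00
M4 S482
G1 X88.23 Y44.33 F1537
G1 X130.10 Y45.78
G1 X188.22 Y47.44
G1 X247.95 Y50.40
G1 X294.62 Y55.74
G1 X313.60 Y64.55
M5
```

<svg xmlns="http://www.w3.org/2000/svg" width="352.25mm" height="281.89mm" viewBox="0 0 352.25 281.89">
  <polyline points="77.27,239.89 88.23,237.56 130.10,236.11 188.22,234.45 247.95,231.49 294.62,226.15 313.60,217.34" fill="none" stroke="#ff0000"/>
</svg>

y_svg = 281.89 − y_m. Every run uses S482, so all elements get stroke `#ff0000` (score).

[1] open run; points: 77.27,239.89 88.23,237.56 130.10,236.11 188.22,234.45 247.95,231.49 294.62,226.15 313.60,217.34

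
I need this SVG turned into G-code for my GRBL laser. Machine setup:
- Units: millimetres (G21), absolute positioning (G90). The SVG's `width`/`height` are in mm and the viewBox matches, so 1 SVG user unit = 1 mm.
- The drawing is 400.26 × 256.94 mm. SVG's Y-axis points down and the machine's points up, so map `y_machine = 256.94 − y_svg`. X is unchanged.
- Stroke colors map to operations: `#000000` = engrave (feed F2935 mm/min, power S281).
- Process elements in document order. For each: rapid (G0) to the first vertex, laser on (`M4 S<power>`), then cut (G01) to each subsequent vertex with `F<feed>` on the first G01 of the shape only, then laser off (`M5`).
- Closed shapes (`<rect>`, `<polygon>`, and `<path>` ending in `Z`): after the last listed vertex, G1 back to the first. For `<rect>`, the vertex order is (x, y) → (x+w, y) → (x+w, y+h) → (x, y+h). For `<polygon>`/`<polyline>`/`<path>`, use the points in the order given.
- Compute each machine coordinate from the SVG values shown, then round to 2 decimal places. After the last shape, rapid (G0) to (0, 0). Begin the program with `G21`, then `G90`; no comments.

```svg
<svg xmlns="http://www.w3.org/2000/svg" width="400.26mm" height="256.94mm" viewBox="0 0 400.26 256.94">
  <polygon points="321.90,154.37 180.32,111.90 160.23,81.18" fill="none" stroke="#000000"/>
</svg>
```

1 u = 1 mm; y_m = 256.94 − y.

[1] `<polygon>` closed polygon, #000000→engrave S281 F2935: (321.90,102.57) → (180.32,145.04) → (160.23,175.76) → (321.90,102.57) (closed)

G21
G90
G0 X321.90 Y102.57
M4 S281
G01 X180.32 Y145.04 F2935
G01 X160.23 Y175.76
G01 X321.90 Y102.57
M5
G0 X0.00 Y0.00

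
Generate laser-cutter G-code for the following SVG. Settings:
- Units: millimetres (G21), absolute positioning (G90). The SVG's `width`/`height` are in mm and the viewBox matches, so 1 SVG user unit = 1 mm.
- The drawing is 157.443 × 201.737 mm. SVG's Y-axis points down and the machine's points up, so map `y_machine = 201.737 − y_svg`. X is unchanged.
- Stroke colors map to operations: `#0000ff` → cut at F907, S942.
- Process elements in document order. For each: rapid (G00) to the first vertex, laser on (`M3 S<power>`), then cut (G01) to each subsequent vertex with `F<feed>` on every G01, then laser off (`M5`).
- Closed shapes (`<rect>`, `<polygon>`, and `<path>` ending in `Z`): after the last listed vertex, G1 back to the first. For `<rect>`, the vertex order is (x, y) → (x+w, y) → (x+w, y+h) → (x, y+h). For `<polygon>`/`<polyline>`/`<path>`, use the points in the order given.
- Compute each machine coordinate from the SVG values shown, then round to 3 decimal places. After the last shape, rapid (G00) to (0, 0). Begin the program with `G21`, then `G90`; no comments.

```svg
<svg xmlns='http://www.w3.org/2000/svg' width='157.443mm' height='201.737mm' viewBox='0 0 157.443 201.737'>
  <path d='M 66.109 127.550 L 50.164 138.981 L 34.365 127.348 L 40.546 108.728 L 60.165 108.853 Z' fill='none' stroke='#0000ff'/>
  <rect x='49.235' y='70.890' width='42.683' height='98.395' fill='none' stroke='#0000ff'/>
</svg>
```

1 u = 1 mm; y_m = 201.737 − y.

[1] `<path>` regular polygon, #0000ff→cut S942 F907: (66.109,74.187) → (50.164,62.756) → (34.365,74.389) → (40.546,93.009) → (60.165,92.884) → (66.109,74.187) (closed)

[2] `<rect>` rectangle, #0000ff→cut S942 F907: (49.235,130.847) → (91.918,130.847) → (91.918,32.452) → (49.235,32.452) → (49.235,130.847) (closed)

G21
G90
G00 X66.109 Y74.187
M3 S942
G01 X50.164 Y62.756 F907
G01 X34.365 Y74.389 F907
G01 X40.546 Y93.009 F907
G01 X60.165 Y92.884 F907
G01 X66.109 Y74.187 F907
M5
G00 X49.235 Y130.847
M3 S942
G01 X91.918 Y130.847 F907
G01 X91.918 Y32.452 F907
G01 X49.235 Y32.452 F907
G01 X49.235 Y130.847 F907
M5
G00 X0.000 Y0.000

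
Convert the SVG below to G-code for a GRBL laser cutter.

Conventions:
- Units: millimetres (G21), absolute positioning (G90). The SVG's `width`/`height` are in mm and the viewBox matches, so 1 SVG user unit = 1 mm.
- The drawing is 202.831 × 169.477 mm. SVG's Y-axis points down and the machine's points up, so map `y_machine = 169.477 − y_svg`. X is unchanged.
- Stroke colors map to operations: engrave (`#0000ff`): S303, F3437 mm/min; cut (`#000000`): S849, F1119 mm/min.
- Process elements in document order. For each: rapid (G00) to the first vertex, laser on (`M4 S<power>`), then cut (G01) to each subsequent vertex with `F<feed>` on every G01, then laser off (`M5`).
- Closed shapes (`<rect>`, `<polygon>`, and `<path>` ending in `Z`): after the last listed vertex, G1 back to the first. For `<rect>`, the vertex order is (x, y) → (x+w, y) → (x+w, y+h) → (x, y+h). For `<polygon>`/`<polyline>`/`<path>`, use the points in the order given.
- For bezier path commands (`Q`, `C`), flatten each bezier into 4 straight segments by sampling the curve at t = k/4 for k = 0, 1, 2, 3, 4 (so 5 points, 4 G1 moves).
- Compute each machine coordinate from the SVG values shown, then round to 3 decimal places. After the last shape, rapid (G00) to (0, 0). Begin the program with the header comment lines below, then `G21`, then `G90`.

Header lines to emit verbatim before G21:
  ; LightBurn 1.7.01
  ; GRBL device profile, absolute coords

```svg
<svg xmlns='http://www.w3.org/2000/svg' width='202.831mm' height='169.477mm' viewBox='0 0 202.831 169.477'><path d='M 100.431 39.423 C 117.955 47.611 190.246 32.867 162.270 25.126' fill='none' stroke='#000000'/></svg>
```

; LightBurn 1.7.01
; GRBL device profile, absolute coords
G21
G90
G00 X100.431 Y130.054
M4 S849
G01 X121.420 Y127.745 F1119
G01 X148.413 Y131.229 F1119
G01 X166.874 Y137.700 F1119
G01 X162.270 Y144.351 F1119
M5
G00 X0.000 Y0.000

1 u = 1 mm; y_m = 169.477 − y.

[1] `<path>` cubic bezier, #000000→cut S849 F1119: (100.431,130.054) → (121.420,127.745) → (148.413,131.229) → (166.874,137.700) → (162.270,144.351)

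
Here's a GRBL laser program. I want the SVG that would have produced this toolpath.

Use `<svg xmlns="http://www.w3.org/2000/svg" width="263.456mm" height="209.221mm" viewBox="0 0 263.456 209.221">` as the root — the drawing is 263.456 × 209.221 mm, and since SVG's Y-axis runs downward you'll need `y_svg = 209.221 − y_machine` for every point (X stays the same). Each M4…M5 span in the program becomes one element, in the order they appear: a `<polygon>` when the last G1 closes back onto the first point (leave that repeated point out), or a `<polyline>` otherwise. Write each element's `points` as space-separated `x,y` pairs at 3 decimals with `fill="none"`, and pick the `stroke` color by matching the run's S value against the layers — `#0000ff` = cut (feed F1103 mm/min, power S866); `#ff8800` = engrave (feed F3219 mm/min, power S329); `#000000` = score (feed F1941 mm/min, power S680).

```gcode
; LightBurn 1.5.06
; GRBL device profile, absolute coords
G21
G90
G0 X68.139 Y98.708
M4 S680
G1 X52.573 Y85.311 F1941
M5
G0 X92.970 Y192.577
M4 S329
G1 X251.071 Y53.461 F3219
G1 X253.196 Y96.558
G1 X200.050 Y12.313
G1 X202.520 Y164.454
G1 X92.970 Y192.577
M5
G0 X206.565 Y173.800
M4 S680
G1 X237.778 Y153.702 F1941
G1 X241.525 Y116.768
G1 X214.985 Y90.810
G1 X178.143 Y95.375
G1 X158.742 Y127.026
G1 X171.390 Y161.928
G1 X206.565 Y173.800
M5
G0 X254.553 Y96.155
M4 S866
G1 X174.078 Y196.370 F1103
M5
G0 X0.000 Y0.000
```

<svg xmlns="http://www.w3.org/2000/svg" width="263.456mm" height="209.221mm" viewBox="0 0 263.456 209.221">
  <polyline points="68.139,110.513 52.573,123.910" fill="none" stroke="#000000"/>
  <polygon points="92.970,16.644 251.071,155.760 253.196,112.663 200.050,196.908 202.520,44.767" fill="none" stroke="#ff8800"/>
  <polygon points="206.565,35.421 237.778,55.519 241.525,92.453 214.985,118.411 178.143,113.846 158.742,82.195 171.390,47.293" fill="none" stroke="#000000"/>
  <polyline points="254.553,113.066 174.078,12.851" fill="none" stroke="#0000ff"/>
</svg>

y_svg = 209.221 − y_m.

[1] S680→`#000000` (score); open run; points: 68.139,110.513 52.573,123.910

[2] S329→`#ff8800` (engrave); closed run; points: 92.970,16.644 251.071,155.760 253.196,112.663 200.050,196.908 202.520,44.767

[3] S680→`#000000` (score); closed run; points: 206.565,35.421 237.778,55.519 241.525,92.453 214.985,118.411 178.143,113.846 158.742,82.195 171.390,47.293

[4] S866→`#0000ff` (cut); open run; points: 254.553,113.066 174.078,12.851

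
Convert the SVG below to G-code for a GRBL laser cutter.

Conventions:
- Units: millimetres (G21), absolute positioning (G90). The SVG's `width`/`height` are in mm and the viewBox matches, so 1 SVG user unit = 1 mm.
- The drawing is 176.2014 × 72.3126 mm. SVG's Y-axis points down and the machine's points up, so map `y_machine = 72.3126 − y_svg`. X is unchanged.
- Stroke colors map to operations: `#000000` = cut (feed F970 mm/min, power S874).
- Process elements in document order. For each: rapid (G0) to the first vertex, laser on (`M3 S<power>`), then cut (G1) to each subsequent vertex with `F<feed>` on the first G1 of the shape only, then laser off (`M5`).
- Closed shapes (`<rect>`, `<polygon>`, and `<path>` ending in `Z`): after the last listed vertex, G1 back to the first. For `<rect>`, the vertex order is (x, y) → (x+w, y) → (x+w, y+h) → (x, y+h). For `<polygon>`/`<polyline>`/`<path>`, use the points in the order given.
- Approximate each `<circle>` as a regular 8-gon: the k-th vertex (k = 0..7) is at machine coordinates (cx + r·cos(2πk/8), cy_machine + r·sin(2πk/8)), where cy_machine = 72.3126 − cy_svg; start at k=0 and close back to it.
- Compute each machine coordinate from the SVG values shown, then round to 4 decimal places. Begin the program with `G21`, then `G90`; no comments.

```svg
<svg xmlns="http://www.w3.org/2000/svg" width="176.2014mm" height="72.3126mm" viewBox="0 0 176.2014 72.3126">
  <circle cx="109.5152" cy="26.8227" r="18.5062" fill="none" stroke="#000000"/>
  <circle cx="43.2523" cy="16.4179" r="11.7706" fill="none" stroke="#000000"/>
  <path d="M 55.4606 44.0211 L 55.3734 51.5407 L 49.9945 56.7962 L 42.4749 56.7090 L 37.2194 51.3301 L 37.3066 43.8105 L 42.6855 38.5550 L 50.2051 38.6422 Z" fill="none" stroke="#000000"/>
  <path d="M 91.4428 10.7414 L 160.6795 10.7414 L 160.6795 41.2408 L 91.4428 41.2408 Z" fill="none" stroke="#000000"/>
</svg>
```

Since the viewBox matches the mm dimensions, user units are millimetres directly. The only transform is the Y-flip y_m = 72.3126 − y_svg.

Shape 1 is a circle drawn with `<circle>`. Its stroke #000000 means cut at S874, F970. After flipping Y the toolpath is (128.0214,45.4899) → (122.6011,58.5758) → (109.5152,63.9961) → (96.4293,58.5758) → (91.0090,45.4899) → (96.4293,32.4040) → (109.5152,26.9837) → (122.6011,32.4040) → (128.0214,45.4899), returning to the start.

Shape 2 is a circle drawn with `<circle>`. Its stroke #000000 means cut at S874, F970. After flipping Y the toolpath is (55.0229,55.8947) → (51.5754,64.2178) → (43.2523,67.6653) → (34.9292,64.2178) → (31.4817,55.8947) → (34.9292,47.5716) → (43.2523,44.1241) → (51.5754,47.5716) → (55.0229,55.8947), returning to the start.

Shape 3 is a regular polygon drawn with `<path>`. Its stroke #000000 means cut at S874, F970. After flipping Y the toolpath is (55.4606,28.2915) → (55.3734,20.7719) → (49.9945,15.5164) → (42.4749,15.6036) → (37.2194,20.9825) → (37.3066,28.5021) → (42.6855,33.7576) → (50.2051,33.6704) → (55.4606,28.2915), returning to the start.

Shape 4 is a rectangle drawn with `<path>`. Its stroke #000000 means cut at S874, F970. After flipping Y the toolpath is (91.4428,61.5712) → (160.6795,61.5712) → (160.6795,31.0718) → (91.4428,31.0718) → (91.4428,61.5712), returning to the start.

G21
G90
G0 X128.0214 Y45.4899
M3 S874
G1 X122.6011 Y58.5758 F970
G1 X109.5152 Y63.9961
G1 X96.4293 Y58.5758
G1 X91.0090 Y45.4899
G1 X96.4293 Y32.4040
G1 X109.5152 Y26.9837
G1 X122.6011 Y32.4040
G1 X128.0214 Y45.4899
M5
G0 X55.0229 Y55.8947
M3 S874
G1 X51.5754 Y64.2178 F970
G1 X43.2523 Y67.6653
G1 X34.9292 Y64.2178
G1 X31.4817 Y55.8947
G1 X34.9292 Y47.5716
G1 X43.2523 Y44.1241
G1 X51.5754 Y47.5716
G1 X55.0229 Y55.8947
M5
G0 X55.4606 Y28.2915
M3 S874
G1 X55.3734 Y20.7719 F970
G1 X49.9945 Y15.5164
G1 X42.4749 Y15.6036
G1 X37.2194 Y20.9825
G1 X37.3066 Y28.5021
G1 X42.6855 Y33.7576
G1 X50.2051 Y33.6704
G1 X55.4606 Y28.2915
M5
G0 X91.4428 Y61.5712
M3 S874
G1 X160.6795 Y61.5712 F970
G1 X160.6795 Y31.0718
G1 X91.4428 Y31.0718
G1 X91.4428 Y61.5712
M5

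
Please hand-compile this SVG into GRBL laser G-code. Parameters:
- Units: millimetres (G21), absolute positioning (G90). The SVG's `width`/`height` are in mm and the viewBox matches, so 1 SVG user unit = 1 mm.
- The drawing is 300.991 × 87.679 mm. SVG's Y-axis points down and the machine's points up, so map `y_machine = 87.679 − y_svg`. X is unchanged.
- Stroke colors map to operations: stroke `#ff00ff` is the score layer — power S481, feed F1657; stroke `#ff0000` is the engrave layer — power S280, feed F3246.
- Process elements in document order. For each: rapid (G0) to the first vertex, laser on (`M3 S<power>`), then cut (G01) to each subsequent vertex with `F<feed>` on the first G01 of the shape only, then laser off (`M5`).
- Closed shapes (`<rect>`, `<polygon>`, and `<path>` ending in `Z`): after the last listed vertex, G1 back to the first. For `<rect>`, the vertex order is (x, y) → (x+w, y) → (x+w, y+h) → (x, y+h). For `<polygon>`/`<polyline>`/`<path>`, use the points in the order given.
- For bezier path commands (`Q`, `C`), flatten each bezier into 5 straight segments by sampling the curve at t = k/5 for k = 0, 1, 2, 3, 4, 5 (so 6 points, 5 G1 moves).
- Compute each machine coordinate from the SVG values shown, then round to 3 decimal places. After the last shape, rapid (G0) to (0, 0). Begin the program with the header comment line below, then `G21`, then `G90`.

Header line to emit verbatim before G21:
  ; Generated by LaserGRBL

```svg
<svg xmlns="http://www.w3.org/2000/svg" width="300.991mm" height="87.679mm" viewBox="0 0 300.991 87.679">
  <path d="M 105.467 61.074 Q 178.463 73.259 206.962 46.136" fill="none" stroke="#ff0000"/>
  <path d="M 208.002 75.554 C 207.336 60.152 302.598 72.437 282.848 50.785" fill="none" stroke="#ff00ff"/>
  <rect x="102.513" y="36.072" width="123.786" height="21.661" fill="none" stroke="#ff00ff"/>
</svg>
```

; Generated by LaserGRBL
G21
G90
G0 X105.467 Y26.605
M3 S280
G01 X132.886 Y23.303 F3246
G01 X156.744 Y23.146
G01 X177.043 Y26.134
G01 X193.783 Y32.266
G01 X206.962 Y41.543
M5
G0 X208.002 Y12.125
M3 S481
G01 X217.426 Y18.537 F1657
G01 X239.748 Y21.262
G01 X264.842 Y23.257
G01 X282.584 Y27.482
G01 X282.848 Y36.894
M5
G0 X102.513 Y51.607
M3 S481
G01 X226.299 Y51.607 F1657
G01 X226.299 Y29.946
G01 X102.513 Y29.946
G01 X102.513 Y51.607
M5
G0 X0.000 Y0.000

1 u = 1 mm; y_m = 87.679 − y.

[1] `<path>` quadratic bezier, #ff0000→engrave S280 F3246: (105.467,26.605) → (132.886,23.303) → (156.744,23.146) → (177.043,26.134) → (193.783,32.266) → (206.962,41.543)

[2] `<path>` cubic bezier, #ff00ff→score S481 F1657: (208.002,12.125) → (217.426,18.537) → (239.748,21.262) → (264.842,23.257) → (282.584,27.482) → (282.848,36.894)

[3] `<rect>` rectangle, #ff00ff→score S481 F1657: (102.513,51.607) → (226.299,51.607) → (226.299,29.946) → (102.513,29.946) → (102.513,51.607) (closed)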